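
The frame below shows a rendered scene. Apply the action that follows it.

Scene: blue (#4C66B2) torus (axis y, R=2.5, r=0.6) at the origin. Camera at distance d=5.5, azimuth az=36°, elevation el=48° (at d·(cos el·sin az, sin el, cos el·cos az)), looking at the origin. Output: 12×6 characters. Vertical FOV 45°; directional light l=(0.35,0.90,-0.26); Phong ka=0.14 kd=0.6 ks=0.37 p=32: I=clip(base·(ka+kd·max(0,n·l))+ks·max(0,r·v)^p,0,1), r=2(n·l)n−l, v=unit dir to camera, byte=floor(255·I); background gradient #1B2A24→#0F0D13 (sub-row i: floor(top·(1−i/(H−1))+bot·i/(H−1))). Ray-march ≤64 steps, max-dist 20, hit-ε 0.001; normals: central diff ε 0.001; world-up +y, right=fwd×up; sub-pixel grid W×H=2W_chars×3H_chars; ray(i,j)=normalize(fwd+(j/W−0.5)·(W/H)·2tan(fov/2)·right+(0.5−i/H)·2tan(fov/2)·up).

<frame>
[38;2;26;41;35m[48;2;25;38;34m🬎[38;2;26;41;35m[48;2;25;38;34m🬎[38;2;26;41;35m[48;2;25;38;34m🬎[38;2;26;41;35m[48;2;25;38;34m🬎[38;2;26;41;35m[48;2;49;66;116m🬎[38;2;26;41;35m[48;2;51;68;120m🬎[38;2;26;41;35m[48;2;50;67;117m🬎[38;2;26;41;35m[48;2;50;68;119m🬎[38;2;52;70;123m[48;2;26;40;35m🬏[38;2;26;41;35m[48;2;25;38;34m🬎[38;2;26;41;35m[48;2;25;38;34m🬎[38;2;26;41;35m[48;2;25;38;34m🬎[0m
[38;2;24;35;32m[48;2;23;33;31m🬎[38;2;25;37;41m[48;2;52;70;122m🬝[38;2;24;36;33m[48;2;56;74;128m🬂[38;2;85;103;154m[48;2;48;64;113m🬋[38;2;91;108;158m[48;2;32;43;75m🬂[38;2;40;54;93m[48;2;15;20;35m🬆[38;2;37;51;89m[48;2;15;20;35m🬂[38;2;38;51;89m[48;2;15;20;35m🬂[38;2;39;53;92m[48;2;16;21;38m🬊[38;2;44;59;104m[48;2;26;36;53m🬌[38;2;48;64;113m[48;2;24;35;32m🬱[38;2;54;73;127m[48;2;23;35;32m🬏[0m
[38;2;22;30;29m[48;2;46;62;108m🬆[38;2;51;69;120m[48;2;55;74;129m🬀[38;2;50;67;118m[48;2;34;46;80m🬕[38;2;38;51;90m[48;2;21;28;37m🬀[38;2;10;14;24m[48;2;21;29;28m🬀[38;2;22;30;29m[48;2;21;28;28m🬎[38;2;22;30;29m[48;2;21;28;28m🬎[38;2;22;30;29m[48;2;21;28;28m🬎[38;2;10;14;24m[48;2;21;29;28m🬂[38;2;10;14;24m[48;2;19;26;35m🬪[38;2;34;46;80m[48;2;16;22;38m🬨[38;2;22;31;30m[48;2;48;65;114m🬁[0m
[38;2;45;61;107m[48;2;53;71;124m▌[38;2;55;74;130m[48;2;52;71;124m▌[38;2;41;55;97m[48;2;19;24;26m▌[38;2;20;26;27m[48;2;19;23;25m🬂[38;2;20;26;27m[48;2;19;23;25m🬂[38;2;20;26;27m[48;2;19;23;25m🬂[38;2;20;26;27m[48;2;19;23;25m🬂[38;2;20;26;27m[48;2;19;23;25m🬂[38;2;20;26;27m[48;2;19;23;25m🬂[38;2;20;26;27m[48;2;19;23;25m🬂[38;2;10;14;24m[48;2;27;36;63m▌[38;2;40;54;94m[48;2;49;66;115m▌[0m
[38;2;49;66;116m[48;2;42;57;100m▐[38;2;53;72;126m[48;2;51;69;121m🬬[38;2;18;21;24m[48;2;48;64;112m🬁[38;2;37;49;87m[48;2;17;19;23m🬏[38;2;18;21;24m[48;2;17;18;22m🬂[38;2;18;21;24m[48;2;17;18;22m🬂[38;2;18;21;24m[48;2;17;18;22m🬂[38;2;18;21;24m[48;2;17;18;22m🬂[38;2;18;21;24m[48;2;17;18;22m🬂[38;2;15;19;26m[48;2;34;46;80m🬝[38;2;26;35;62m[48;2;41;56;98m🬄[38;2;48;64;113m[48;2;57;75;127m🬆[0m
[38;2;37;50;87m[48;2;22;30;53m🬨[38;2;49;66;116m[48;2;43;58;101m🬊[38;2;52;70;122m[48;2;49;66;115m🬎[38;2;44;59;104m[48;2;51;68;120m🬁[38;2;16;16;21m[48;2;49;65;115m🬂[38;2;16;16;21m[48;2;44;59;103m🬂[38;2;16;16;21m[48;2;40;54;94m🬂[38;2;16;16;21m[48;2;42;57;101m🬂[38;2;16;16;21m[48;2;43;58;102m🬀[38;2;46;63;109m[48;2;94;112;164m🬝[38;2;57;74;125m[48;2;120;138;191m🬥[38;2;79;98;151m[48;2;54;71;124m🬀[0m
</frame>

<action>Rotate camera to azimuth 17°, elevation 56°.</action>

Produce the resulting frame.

<frame>
[38;2;26;41;35m[48;2;25;38;34m🬎[38;2;26;41;35m[48;2;25;38;34m🬎[38;2;26;41;35m[48;2;25;38;34m🬎[38;2;26;41;35m[48;2;50;68;118m🬎[38;2;27;42;36m[48;2;58;74;123m🬂[38;2;27;42;36m[48;2;47;63;110m🬂[38;2;27;42;36m[48;2;43;59;103m🬂[38;2;27;42;36m[48;2;45;61;107m🬂[38;2;49;65;115m[48;2;26;41;35m🬱[38;2;53;72;126m[48;2;26;40;35m🬏[38;2;26;41;35m[48;2;25;38;34m🬎[38;2;26;41;35m[48;2;25;38;34m🬎[0m
[38;2;24;35;32m[48;2;23;33;31m🬎[38;2;24;35;32m[48;2;48;65;114m🬆[38;2;50;67;117m[48;2;114;132;185m🬥[38;2;86;104;154m[48;2;40;53;92m🬂[38;2;36;49;86m[48;2;17;24;34m🬆[38;2;27;37;65m[48;2;16;23;27m🬂[38;2;21;30;40m[48;2;10;14;24m🬰[38;2;22;30;52m[48;2;16;23;27m🬂[38;2;32;42;74m[48;2;12;16;29m🬂[38;2;43;58;101m[48;2;22;29;52m🬊[38;2;48;65;114m[48;2;24;36;33m🬺[38;2;55;74;129m[48;2;23;35;32m🬏[0m
[38;2;22;30;29m[48;2;44;60;105m🬄[38;2;54;72;126m[48;2;62;81;136m🬲[38;2;47;63;111m[48;2;27;37;65m🬕[38;2;28;37;65m[48;2;21;29;28m🬀[38;2;22;30;29m[48;2;21;28;28m🬎[38;2;22;30;29m[48;2;21;28;28m🬎[38;2;22;30;29m[48;2;21;28;28m🬎[38;2;22;30;29m[48;2;21;28;28m🬎[38;2;22;30;29m[48;2;21;28;28m🬎[38;2;10;14;25m[48;2;21;29;28m🬨[38;2;33;44;77m[48;2;15;21;37m🬨[38;2;54;72;125m[48;2;44;59;104m🬨[0m
[38;2;44;59;104m[48;2;53;71;124m▌[38;2;56;75;131m[48;2;53;72;125m▌[38;2;42;57;100m[48;2;19;24;26m▌[38;2;20;26;27m[48;2;19;23;25m🬂[38;2;20;26;27m[48;2;19;23;25m🬂[38;2;20;26;27m[48;2;19;23;25m🬂[38;2;20;26;27m[48;2;19;23;25m🬂[38;2;20;26;27m[48;2;19;23;25m🬂[38;2;20;26;27m[48;2;19;23;25m🬂[38;2;20;26;27m[48;2;19;23;25m🬂[38;2;10;14;25m[48;2;28;39;68m▌[38;2;41;55;97m[48;2;58;75;125m▌[0m
[38;2;49;66;116m[48;2;40;55;96m▐[38;2;54;73;129m[48;2;52;71;124m🬬[38;2;18;21;24m[48;2;48;65;113m🬁[38;2;18;21;24m[48;2;17;18;22m🬂[38;2;18;21;24m[48;2;17;18;22m🬂[38;2;18;21;24m[48;2;17;18;22m🬂[38;2;18;21;24m[48;2;17;18;22m🬂[38;2;18;21;24m[48;2;17;18;22m🬂[38;2;18;21;24m[48;2;17;18;22m🬂[38;2;16;18;23m[48;2;30;40;70m🬝[38;2;26;35;61m[48;2;40;55;96m🬄[38;2;47;63;110m[48;2;79;97;148m🬄[0m
[38;2;36;48;84m[48;2;19;22;37m🬨[38;2;51;69;120m[48;2;44;59;104m🬊[38;2;53;72;126m[48;2;50;68;118m🬬[38;2;16;16;21m[48;2;51;70;122m🬁[38;2;15;15;20m[48;2;49;65;114m🬊[38;2;15;15;20m[48;2;46;62;108m🬎[38;2;15;15;20m[48;2;42;57;100m🬎[38;2;15;15;20m[48;2;43;59;102m🬎[38;2;16;16;21m[48;2;41;55;97m🬂[38;2;39;52;92m[48;2;54;71;121m🬆[38;2;57;74;123m[48;2;142;160;212m🬥[38;2;127;144;197m[48;2;52;70;121m🬀[0m
</frame>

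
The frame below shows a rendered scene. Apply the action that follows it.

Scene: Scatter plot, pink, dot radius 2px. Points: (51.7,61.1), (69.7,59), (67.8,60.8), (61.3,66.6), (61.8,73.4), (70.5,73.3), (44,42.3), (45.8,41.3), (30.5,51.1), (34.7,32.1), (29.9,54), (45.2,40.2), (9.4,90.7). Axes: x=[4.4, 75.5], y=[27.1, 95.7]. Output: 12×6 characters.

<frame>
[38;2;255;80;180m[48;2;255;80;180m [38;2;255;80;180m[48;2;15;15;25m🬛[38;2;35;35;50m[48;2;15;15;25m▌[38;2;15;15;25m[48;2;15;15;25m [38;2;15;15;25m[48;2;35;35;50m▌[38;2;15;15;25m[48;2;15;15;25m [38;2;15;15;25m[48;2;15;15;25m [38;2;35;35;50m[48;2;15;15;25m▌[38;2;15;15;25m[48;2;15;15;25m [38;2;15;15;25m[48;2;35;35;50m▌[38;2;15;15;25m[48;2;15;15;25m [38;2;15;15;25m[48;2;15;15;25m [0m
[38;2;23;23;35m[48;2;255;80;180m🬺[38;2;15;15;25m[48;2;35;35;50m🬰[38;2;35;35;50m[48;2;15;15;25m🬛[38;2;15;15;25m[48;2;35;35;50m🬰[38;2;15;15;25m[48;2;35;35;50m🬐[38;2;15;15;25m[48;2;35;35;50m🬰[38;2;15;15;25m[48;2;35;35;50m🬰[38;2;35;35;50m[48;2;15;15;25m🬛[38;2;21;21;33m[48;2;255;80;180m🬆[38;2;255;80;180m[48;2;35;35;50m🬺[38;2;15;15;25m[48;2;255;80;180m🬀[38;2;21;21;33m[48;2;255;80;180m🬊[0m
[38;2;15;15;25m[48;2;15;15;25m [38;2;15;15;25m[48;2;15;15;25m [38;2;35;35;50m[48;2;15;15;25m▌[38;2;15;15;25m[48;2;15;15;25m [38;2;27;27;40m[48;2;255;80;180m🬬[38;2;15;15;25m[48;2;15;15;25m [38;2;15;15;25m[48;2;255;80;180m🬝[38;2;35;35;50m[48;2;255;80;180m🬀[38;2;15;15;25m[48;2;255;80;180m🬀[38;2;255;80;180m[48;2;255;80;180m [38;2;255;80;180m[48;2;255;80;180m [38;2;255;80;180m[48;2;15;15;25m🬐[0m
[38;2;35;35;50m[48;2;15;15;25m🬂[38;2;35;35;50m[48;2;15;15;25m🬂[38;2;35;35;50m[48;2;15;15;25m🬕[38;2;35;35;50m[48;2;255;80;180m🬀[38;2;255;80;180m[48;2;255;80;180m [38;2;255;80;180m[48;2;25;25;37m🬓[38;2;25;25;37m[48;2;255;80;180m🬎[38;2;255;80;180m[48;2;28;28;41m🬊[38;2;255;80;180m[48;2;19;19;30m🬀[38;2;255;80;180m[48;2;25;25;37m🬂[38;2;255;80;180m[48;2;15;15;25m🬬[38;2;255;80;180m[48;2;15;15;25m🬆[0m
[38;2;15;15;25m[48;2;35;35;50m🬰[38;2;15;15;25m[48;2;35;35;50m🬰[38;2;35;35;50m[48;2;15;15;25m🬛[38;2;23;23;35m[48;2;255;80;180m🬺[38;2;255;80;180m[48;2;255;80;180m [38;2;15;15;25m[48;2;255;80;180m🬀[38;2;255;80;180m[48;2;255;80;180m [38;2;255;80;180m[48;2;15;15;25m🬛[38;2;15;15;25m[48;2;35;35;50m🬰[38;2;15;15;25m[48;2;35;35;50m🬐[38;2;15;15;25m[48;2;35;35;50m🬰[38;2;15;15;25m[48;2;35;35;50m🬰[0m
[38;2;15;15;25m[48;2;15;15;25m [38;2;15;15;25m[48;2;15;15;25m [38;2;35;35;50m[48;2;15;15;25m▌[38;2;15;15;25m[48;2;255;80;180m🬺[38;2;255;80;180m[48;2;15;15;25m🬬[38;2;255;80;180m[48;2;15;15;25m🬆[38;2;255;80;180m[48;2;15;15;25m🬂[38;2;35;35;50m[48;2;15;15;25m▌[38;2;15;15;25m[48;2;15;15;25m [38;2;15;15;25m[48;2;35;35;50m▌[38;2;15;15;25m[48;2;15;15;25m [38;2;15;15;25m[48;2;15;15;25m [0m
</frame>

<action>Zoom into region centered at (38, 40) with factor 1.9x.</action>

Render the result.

<frame>
[38;2;15;15;25m[48;2;15;15;25m [38;2;15;15;25m[48;2;15;15;25m [38;2;35;35;50m[48;2;255;80;180m🬐[38;2;255;80;180m[48;2;255;80;180m [38;2;27;27;40m[48;2;255;80;180m🬸[38;2;15;15;25m[48;2;15;15;25m [38;2;15;15;25m[48;2;15;15;25m [38;2;35;35;50m[48;2;15;15;25m▌[38;2;15;15;25m[48;2;15;15;25m [38;2;15;15;25m[48;2;35;35;50m▌[38;2;15;15;25m[48;2;15;15;25m [38;2;15;15;25m[48;2;15;15;25m [0m
[38;2;15;15;25m[48;2;35;35;50m🬰[38;2;15;15;25m[48;2;35;35;50m🬰[38;2;255;80;180m[48;2;28;28;41m🬊[38;2;255;80;180m[48;2;15;15;25m🬝[38;2;255;80;180m[48;2;31;31;45m🬀[38;2;15;15;25m[48;2;35;35;50m🬰[38;2;15;15;25m[48;2;35;35;50m🬰[38;2;31;31;45m[48;2;255;80;180m🬝[38;2;23;23;35m[48;2;255;80;180m🬬[38;2;15;15;25m[48;2;35;35;50m🬐[38;2;15;15;25m[48;2;35;35;50m🬰[38;2;15;15;25m[48;2;35;35;50m🬰[0m
[38;2;15;15;25m[48;2;15;15;25m [38;2;15;15;25m[48;2;15;15;25m [38;2;35;35;50m[48;2;15;15;25m▌[38;2;15;15;25m[48;2;15;15;25m [38;2;15;15;25m[48;2;35;35;50m▌[38;2;15;15;25m[48;2;15;15;25m [38;2;15;15;25m[48;2;255;80;180m🬕[38;2;255;80;180m[48;2;255;80;180m [38;2;255;80;180m[48;2;255;80;180m [38;2;27;27;40m[48;2;255;80;180m🬸[38;2;15;15;25m[48;2;15;15;25m [38;2;15;15;25m[48;2;15;15;25m [0m
[38;2;35;35;50m[48;2;15;15;25m🬂[38;2;35;35;50m[48;2;15;15;25m🬂[38;2;35;35;50m[48;2;15;15;25m🬕[38;2;35;35;50m[48;2;15;15;25m🬂[38;2;28;28;41m[48;2;255;80;180m🬆[38;2;23;23;35m[48;2;255;80;180m🬬[38;2;35;35;50m[48;2;15;15;25m🬂[38;2;255;80;180m[48;2;28;28;41m🬊[38;2;255;80;180m[48;2;19;19;30m🬀[38;2;35;35;50m[48;2;15;15;25m🬨[38;2;35;35;50m[48;2;15;15;25m🬂[38;2;35;35;50m[48;2;15;15;25m🬂[0m
[38;2;15;15;25m[48;2;35;35;50m🬰[38;2;15;15;25m[48;2;35;35;50m🬰[38;2;35;35;50m[48;2;15;15;25m🬛[38;2;23;23;35m[48;2;255;80;180m🬺[38;2;255;80;180m[48;2;15;15;25m🬬[38;2;255;80;180m[48;2;21;21;33m🬆[38;2;15;15;25m[48;2;35;35;50m🬰[38;2;35;35;50m[48;2;15;15;25m🬛[38;2;15;15;25m[48;2;35;35;50m🬰[38;2;15;15;25m[48;2;35;35;50m🬐[38;2;15;15;25m[48;2;35;35;50m🬰[38;2;15;15;25m[48;2;35;35;50m🬰[0m
[38;2;15;15;25m[48;2;15;15;25m [38;2;15;15;25m[48;2;15;15;25m [38;2;35;35;50m[48;2;15;15;25m▌[38;2;15;15;25m[48;2;15;15;25m [38;2;15;15;25m[48;2;35;35;50m▌[38;2;15;15;25m[48;2;15;15;25m [38;2;15;15;25m[48;2;15;15;25m [38;2;35;35;50m[48;2;15;15;25m▌[38;2;15;15;25m[48;2;15;15;25m [38;2;15;15;25m[48;2;35;35;50m▌[38;2;15;15;25m[48;2;15;15;25m [38;2;15;15;25m[48;2;15;15;25m [0m
</frame>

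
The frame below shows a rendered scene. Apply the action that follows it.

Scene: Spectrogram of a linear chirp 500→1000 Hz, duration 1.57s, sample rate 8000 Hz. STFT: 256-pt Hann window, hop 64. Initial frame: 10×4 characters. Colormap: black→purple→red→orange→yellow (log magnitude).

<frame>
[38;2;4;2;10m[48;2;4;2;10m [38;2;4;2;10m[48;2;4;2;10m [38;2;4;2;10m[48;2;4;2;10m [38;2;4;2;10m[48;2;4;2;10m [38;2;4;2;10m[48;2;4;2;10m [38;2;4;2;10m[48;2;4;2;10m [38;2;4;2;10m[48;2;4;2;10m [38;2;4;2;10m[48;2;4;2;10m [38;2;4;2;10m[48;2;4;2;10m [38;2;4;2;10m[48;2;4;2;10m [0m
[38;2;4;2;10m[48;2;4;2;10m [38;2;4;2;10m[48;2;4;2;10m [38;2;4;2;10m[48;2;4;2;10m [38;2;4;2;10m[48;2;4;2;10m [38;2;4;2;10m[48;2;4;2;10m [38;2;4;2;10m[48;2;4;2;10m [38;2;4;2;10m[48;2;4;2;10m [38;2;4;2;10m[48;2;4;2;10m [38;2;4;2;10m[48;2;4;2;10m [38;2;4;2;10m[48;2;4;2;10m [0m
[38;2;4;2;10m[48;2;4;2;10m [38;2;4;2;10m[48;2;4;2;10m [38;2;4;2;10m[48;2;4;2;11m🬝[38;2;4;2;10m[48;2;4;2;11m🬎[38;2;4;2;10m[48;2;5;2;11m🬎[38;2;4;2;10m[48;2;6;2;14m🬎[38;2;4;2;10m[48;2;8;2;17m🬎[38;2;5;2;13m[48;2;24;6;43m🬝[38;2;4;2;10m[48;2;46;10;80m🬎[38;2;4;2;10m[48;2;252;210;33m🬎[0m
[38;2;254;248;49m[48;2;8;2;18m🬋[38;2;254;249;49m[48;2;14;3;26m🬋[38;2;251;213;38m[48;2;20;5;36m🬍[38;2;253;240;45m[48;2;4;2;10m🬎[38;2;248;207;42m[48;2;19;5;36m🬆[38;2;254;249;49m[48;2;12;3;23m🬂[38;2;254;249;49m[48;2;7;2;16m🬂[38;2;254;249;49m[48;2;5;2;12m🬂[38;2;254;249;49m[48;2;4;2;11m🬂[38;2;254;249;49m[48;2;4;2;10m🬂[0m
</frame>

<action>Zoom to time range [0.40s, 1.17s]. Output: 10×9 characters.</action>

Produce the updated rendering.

<frame>
[38;2;4;2;10m[48;2;4;2;10m [38;2;4;2;10m[48;2;4;2;10m [38;2;4;2;10m[48;2;4;2;10m [38;2;4;2;10m[48;2;4;2;10m [38;2;4;2;10m[48;2;4;2;10m [38;2;4;2;10m[48;2;4;2;10m [38;2;4;2;10m[48;2;4;2;10m [38;2;4;2;10m[48;2;4;2;10m [38;2;4;2;10m[48;2;4;2;10m [38;2;4;2;10m[48;2;4;2;10m [0m
[38;2;4;2;10m[48;2;4;2;10m [38;2;4;2;10m[48;2;4;2;10m [38;2;4;2;10m[48;2;4;2;10m [38;2;4;2;10m[48;2;4;2;10m [38;2;4;2;10m[48;2;4;2;10m [38;2;4;2;10m[48;2;4;2;10m [38;2;4;2;10m[48;2;4;2;10m [38;2;4;2;10m[48;2;4;2;10m [38;2;4;2;10m[48;2;4;2;10m [38;2;4;2;10m[48;2;4;2;10m [0m
[38;2;4;2;10m[48;2;4;2;10m [38;2;4;2;10m[48;2;4;2;10m [38;2;4;2;10m[48;2;4;2;10m [38;2;4;2;10m[48;2;4;2;10m [38;2;4;2;10m[48;2;4;2;10m [38;2;4;2;10m[48;2;4;2;10m [38;2;4;2;10m[48;2;4;2;10m [38;2;4;2;10m[48;2;4;2;10m [38;2;4;2;10m[48;2;4;2;10m [38;2;4;2;10m[48;2;4;2;10m [0m
[38;2;4;2;10m[48;2;4;2;10m [38;2;4;2;10m[48;2;4;2;10m [38;2;4;2;10m[48;2;4;2;10m [38;2;4;2;10m[48;2;4;2;10m [38;2;4;2;10m[48;2;4;2;10m [38;2;4;2;10m[48;2;4;2;10m [38;2;4;2;10m[48;2;4;2;10m [38;2;4;2;10m[48;2;4;2;10m [38;2;4;2;10m[48;2;4;2;10m [38;2;4;2;10m[48;2;4;2;10m [0m
[38;2;4;2;10m[48;2;4;2;10m [38;2;4;2;10m[48;2;4;2;10m [38;2;4;2;10m[48;2;4;2;10m [38;2;4;2;10m[48;2;4;2;10m [38;2;4;2;10m[48;2;4;2;10m [38;2;4;2;10m[48;2;4;2;10m [38;2;4;2;10m[48;2;4;2;10m [38;2;4;2;10m[48;2;4;2;10m [38;2;4;2;10m[48;2;4;2;10m [38;2;4;2;10m[48;2;4;2;10m [0m
[38;2;4;2;10m[48;2;4;2;10m [38;2;4;2;10m[48;2;4;2;10m [38;2;4;2;10m[48;2;4;2;10m [38;2;4;2;10m[48;2;4;2;10m [38;2;4;2;10m[48;2;4;2;10m [38;2;4;2;10m[48;2;4;2;10m [38;2;4;2;10m[48;2;4;2;10m [38;2;4;2;10m[48;2;4;2;10m [38;2;4;2;10m[48;2;4;2;10m [38;2;4;2;10m[48;2;4;2;10m [0m
[38;2;4;2;10m[48;2;5;2;12m🬎[38;2;4;2;10m[48;2;5;2;12m🬎[38;2;4;2;10m[48;2;6;2;14m🬎[38;2;4;2;10m[48;2;7;2;15m🬬[38;2;4;2;10m[48;2;9;3;19m🬎[38;2;4;2;10m[48;2;11;3;23m🬎[38;2;5;2;13m[48;2;20;5;38m🬝[38;2;4;2;10m[48;2;21;5;39m🬎[38;2;5;2;11m[48;2;49;11;86m🬎[38;2;5;2;12m[48;2;190;82;54m🬎[0m
[38;2;35;8;62m[48;2;254;247;48m🬰[38;2;254;246;48m[48;2;30;7;55m🬋[38;2;254;249;49m[48;2;69;17;56m🬋[38;2;252;210;34m[48;2;10;3;21m🬎[38;2;253;240;45m[48;2;9;3;18m🬎[38;2;250;203;35m[48;2;6;2;14m🬎[38;2;254;249;49m[48;2;54;13;49m🬂[38;2;254;248;48m[48;2;20;5;37m🬂[38;2;254;247;49m[48;2;13;3;26m🬂[38;2;254;246;48m[48;2;8;2;17m🬂[0m
[38;2;7;2;15m[48;2;4;2;10m🬂[38;2;5;2;12m[48;2;4;2;10m🬂[38;2;5;2;12m[48;2;4;2;10m🬂[38;2;5;2;12m[48;2;4;2;10m🬀[38;2;5;2;11m[48;2;4;2;10m🬂[38;2;4;2;10m[48;2;4;2;11m🬺[38;2;4;2;11m[48;2;4;2;10m🬀[38;2;4;2;11m[48;2;4;2;10m🬀[38;2;4;2;10m[48;2;4;2;10m [38;2;4;2;10m[48;2;4;2;10m [0m
</frame>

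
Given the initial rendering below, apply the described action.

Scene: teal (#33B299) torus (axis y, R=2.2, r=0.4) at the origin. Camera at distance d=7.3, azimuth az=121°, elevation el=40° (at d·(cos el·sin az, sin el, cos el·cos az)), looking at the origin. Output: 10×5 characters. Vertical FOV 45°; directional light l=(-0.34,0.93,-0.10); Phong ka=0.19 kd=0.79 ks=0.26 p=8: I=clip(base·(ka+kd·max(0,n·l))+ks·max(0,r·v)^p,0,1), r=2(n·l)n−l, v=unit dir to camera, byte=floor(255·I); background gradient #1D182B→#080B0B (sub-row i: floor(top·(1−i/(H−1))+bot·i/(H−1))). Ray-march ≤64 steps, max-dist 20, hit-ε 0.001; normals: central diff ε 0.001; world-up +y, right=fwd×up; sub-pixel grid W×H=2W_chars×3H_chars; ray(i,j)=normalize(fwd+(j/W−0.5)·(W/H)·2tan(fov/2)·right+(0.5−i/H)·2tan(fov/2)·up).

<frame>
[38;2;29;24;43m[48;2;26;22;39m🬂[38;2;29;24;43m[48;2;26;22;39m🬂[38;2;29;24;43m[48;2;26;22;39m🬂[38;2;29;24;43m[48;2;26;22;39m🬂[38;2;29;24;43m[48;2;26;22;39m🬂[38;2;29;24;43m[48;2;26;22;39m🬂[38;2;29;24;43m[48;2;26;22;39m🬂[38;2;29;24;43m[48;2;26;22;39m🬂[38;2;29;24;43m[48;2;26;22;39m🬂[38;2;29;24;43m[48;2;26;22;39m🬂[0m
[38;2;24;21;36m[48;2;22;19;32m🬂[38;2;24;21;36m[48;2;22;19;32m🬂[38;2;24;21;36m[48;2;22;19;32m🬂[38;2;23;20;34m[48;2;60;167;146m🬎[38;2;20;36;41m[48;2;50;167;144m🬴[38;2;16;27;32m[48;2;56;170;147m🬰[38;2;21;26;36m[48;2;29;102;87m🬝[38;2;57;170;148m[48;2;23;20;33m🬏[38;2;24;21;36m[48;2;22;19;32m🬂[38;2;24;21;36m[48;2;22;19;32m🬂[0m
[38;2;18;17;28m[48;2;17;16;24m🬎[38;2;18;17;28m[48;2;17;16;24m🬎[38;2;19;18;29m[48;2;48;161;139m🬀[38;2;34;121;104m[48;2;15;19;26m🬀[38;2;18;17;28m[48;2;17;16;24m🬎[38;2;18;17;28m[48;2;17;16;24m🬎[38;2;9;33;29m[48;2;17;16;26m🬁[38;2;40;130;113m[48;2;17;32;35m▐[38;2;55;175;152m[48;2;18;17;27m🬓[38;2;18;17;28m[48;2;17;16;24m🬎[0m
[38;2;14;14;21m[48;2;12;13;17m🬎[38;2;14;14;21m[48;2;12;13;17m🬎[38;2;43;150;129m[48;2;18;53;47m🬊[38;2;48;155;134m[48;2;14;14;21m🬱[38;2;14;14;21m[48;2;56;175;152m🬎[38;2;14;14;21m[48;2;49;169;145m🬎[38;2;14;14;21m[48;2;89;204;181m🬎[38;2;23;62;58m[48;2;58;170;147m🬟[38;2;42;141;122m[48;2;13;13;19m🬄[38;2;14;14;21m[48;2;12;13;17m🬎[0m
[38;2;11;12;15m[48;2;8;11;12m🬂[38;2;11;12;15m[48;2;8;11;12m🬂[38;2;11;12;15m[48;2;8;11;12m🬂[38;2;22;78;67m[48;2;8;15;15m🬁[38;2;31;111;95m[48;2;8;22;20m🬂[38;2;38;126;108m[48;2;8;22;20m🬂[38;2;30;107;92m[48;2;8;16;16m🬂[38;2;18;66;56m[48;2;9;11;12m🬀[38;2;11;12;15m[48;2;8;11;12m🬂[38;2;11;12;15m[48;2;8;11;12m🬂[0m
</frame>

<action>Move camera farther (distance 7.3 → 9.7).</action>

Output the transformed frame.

<frame>
[38;2;29;24;43m[48;2;26;22;39m🬂[38;2;29;24;43m[48;2;26;22;39m🬂[38;2;29;24;43m[48;2;26;22;39m🬂[38;2;29;24;43m[48;2;26;22;39m🬂[38;2;29;24;43m[48;2;26;22;39m🬂[38;2;29;24;43m[48;2;26;22;39m🬂[38;2;29;24;43m[48;2;26;22;39m🬂[38;2;29;24;43m[48;2;26;22;39m🬂[38;2;29;24;43m[48;2;26;22;39m🬂[38;2;29;24;43m[48;2;26;22;39m🬂[0m
[38;2;24;21;36m[48;2;22;19;32m🬂[38;2;24;21;36m[48;2;22;19;32m🬂[38;2;24;21;36m[48;2;22;19;32m🬂[38;2;24;21;36m[48;2;22;19;32m🬂[38;2;23;20;34m[48;2;72;182;160m🬎[38;2;23;20;34m[48;2;58;149;131m🬎[38;2;50;169;146m[48;2;23;20;33m🬏[38;2;24;21;36m[48;2;22;19;32m🬂[38;2;24;21;36m[48;2;22;19;32m🬂[38;2;24;21;36m[48;2;22;19;32m🬂[0m
[38;2;18;17;28m[48;2;17;16;24m🬎[38;2;18;17;28m[48;2;17;16;24m🬎[38;2;18;17;28m[48;2;17;16;24m🬎[38;2;51;160;139m[48;2;17;16;25m🬕[38;2;11;39;34m[48;2;17;16;26m🬀[38;2;18;17;28m[48;2;17;16;24m🬎[38;2;29;103;89m[48;2;15;19;26m🬁[38;2;47;160;137m[48;2;18;17;26m▌[38;2;18;17;28m[48;2;17;16;24m🬎[38;2;18;17;28m[48;2;17;16;24m🬎[0m
[38;2;14;14;21m[48;2;12;13;17m🬎[38;2;14;14;21m[48;2;12;13;17m🬎[38;2;14;14;21m[48;2;12;13;17m🬎[38;2;38;136;117m[48;2;11;19;21m🬊[38;2;13;30;30m[48;2;60;172;150m🬰[38;2;17;43;41m[48;2;58;177;153m🬰[38;2;64;169;148m[48;2;13;23;25m🬍[38;2;62;173;151m[48;2;13;22;25m🬀[38;2;14;14;21m[48;2;12;13;17m🬎[38;2;14;14;21m[48;2;12;13;17m🬎[0m
[38;2;11;12;15m[48;2;8;11;12m🬂[38;2;11;12;15m[48;2;8;11;12m🬂[38;2;11;12;15m[48;2;8;11;12m🬂[38;2;11;12;15m[48;2;8;11;12m🬂[38;2;11;12;15m[48;2;8;11;12m🬂[38;2;11;12;15m[48;2;8;11;12m🬂[38;2;11;12;15m[48;2;8;11;12m🬂[38;2;11;12;15m[48;2;8;11;12m🬂[38;2;11;12;15m[48;2;8;11;12m🬂[38;2;11;12;15m[48;2;8;11;12m🬂[0m
</frame>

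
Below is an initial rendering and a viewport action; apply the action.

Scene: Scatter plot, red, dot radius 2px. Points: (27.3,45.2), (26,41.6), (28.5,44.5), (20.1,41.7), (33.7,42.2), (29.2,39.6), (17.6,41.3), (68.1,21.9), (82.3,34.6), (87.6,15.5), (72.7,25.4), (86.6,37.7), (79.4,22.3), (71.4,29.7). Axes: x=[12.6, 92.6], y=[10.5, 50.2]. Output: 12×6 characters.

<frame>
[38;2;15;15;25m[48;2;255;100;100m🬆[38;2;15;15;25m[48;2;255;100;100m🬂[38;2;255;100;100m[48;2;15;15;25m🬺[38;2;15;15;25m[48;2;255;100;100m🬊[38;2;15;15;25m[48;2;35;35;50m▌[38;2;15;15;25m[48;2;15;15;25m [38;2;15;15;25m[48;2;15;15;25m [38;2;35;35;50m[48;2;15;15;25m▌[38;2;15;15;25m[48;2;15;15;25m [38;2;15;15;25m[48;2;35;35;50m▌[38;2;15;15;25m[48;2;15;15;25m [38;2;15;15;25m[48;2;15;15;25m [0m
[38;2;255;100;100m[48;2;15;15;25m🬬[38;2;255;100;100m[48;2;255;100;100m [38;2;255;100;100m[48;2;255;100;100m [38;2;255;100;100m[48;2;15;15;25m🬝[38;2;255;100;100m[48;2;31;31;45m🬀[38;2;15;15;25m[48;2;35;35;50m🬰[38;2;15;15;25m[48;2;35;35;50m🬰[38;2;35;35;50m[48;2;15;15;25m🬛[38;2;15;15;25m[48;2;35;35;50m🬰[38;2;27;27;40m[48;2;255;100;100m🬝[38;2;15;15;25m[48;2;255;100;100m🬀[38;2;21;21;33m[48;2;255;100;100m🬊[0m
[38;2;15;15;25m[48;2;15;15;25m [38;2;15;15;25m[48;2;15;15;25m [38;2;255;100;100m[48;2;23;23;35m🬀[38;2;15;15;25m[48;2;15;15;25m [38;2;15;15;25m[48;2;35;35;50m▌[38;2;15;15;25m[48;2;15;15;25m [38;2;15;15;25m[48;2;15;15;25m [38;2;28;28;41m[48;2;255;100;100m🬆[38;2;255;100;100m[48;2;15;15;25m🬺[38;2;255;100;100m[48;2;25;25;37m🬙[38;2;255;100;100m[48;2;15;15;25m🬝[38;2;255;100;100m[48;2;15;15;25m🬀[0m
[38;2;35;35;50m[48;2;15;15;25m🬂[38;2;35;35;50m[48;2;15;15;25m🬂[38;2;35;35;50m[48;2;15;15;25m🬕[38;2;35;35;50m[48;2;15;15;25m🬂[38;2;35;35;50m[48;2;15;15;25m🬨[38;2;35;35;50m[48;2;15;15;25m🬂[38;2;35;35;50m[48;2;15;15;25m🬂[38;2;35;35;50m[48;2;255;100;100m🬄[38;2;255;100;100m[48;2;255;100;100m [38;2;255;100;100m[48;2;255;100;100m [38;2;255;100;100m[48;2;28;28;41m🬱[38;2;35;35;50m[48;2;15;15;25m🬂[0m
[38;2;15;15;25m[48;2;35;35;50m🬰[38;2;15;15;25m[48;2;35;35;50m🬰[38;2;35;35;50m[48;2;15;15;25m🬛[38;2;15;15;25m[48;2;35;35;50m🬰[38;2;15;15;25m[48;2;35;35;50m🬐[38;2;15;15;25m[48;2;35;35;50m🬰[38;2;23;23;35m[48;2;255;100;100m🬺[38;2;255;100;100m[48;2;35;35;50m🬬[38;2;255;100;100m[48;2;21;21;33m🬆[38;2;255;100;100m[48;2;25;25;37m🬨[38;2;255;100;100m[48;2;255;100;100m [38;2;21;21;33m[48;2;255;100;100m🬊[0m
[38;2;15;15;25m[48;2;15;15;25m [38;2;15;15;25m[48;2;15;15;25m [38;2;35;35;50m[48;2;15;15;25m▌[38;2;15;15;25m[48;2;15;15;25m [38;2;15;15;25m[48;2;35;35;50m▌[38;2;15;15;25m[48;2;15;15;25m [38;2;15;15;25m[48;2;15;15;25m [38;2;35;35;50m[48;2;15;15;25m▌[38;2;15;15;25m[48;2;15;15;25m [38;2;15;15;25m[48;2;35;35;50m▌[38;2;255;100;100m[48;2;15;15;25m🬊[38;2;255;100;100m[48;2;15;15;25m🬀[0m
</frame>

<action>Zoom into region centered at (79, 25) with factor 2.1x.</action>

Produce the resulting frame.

<frame>
[38;2;15;15;25m[48;2;15;15;25m [38;2;15;15;25m[48;2;15;15;25m [38;2;35;35;50m[48;2;15;15;25m▌[38;2;15;15;25m[48;2;255;100;100m🬬[38;2;15;15;25m[48;2;35;35;50m▌[38;2;15;15;25m[48;2;255;100;100m🬺[38;2;255;100;100m[48;2;15;15;25m🬬[38;2;255;100;100m[48;2;21;21;33m🬆[38;2;15;15;25m[48;2;15;15;25m [38;2;15;15;25m[48;2;35;35;50m▌[38;2;15;15;25m[48;2;15;15;25m [38;2;15;15;25m[48;2;15;15;25m [0m
[38;2;15;15;25m[48;2;35;35;50m🬰[38;2;15;15;25m[48;2;35;35;50m🬰[38;2;35;35;50m[48;2;255;100;100m🬐[38;2;255;100;100m[48;2;255;100;100m [38;2;27;27;40m[48;2;255;100;100m🬸[38;2;15;15;25m[48;2;35;35;50m🬰[38;2;15;15;25m[48;2;35;35;50m🬰[38;2;35;35;50m[48;2;15;15;25m🬛[38;2;15;15;25m[48;2;35;35;50m🬰[38;2;15;15;25m[48;2;35;35;50m🬐[38;2;15;15;25m[48;2;35;35;50m🬰[38;2;15;15;25m[48;2;35;35;50m🬰[0m
[38;2;15;15;25m[48;2;15;15;25m [38;2;15;15;25m[48;2;15;15;25m [38;2;27;27;40m[48;2;255;100;100m🬝[38;2;255;100;100m[48;2;255;100;100m [38;2;28;28;41m[48;2;255;100;100m🬊[38;2;15;15;25m[48;2;255;100;100m🬝[38;2;15;15;25m[48;2;15;15;25m [38;2;35;35;50m[48;2;15;15;25m▌[38;2;15;15;25m[48;2;15;15;25m [38;2;15;15;25m[48;2;35;35;50m▌[38;2;15;15;25m[48;2;15;15;25m [38;2;15;15;25m[48;2;15;15;25m [0m
[38;2;35;35;50m[48;2;15;15;25m🬂[38;2;28;28;41m[48;2;255;100;100m🬆[38;2;255;100;100m[48;2;35;35;50m🬺[38;2;255;100;100m[48;2;15;15;25m🬙[38;2;255;100;100m[48;2;25;25;37m🬈[38;2;255;100;100m[48;2;255;100;100m [38;2;255;100;100m[48;2;25;25;37m🬛[38;2;35;35;50m[48;2;15;15;25m🬕[38;2;35;35;50m[48;2;15;15;25m🬂[38;2;35;35;50m[48;2;15;15;25m🬨[38;2;35;35;50m[48;2;15;15;25m🬂[38;2;35;35;50m[48;2;15;15;25m🬂[0m
[38;2;15;15;25m[48;2;35;35;50m🬰[38;2;23;23;35m[48;2;255;100;100m🬺[38;2;255;100;100m[48;2;28;28;41m🬆[38;2;15;15;25m[48;2;35;35;50m🬰[38;2;15;15;25m[48;2;35;35;50m🬐[38;2;23;23;35m[48;2;255;100;100m🬺[38;2;15;15;25m[48;2;35;35;50m🬰[38;2;35;35;50m[48;2;15;15;25m🬛[38;2;15;15;25m[48;2;35;35;50m🬰[38;2;15;15;25m[48;2;35;35;50m🬐[38;2;15;15;25m[48;2;35;35;50m🬰[38;2;15;15;25m[48;2;35;35;50m🬰[0m
[38;2;15;15;25m[48;2;15;15;25m [38;2;15;15;25m[48;2;15;15;25m [38;2;35;35;50m[48;2;15;15;25m▌[38;2;15;15;25m[48;2;15;15;25m [38;2;15;15;25m[48;2;35;35;50m▌[38;2;15;15;25m[48;2;15;15;25m [38;2;15;15;25m[48;2;15;15;25m [38;2;28;28;41m[48;2;255;100;100m🬆[38;2;255;100;100m[48;2;15;15;25m🬺[38;2;27;27;40m[48;2;255;100;100m🬬[38;2;15;15;25m[48;2;15;15;25m [38;2;15;15;25m[48;2;15;15;25m [0m
</frame>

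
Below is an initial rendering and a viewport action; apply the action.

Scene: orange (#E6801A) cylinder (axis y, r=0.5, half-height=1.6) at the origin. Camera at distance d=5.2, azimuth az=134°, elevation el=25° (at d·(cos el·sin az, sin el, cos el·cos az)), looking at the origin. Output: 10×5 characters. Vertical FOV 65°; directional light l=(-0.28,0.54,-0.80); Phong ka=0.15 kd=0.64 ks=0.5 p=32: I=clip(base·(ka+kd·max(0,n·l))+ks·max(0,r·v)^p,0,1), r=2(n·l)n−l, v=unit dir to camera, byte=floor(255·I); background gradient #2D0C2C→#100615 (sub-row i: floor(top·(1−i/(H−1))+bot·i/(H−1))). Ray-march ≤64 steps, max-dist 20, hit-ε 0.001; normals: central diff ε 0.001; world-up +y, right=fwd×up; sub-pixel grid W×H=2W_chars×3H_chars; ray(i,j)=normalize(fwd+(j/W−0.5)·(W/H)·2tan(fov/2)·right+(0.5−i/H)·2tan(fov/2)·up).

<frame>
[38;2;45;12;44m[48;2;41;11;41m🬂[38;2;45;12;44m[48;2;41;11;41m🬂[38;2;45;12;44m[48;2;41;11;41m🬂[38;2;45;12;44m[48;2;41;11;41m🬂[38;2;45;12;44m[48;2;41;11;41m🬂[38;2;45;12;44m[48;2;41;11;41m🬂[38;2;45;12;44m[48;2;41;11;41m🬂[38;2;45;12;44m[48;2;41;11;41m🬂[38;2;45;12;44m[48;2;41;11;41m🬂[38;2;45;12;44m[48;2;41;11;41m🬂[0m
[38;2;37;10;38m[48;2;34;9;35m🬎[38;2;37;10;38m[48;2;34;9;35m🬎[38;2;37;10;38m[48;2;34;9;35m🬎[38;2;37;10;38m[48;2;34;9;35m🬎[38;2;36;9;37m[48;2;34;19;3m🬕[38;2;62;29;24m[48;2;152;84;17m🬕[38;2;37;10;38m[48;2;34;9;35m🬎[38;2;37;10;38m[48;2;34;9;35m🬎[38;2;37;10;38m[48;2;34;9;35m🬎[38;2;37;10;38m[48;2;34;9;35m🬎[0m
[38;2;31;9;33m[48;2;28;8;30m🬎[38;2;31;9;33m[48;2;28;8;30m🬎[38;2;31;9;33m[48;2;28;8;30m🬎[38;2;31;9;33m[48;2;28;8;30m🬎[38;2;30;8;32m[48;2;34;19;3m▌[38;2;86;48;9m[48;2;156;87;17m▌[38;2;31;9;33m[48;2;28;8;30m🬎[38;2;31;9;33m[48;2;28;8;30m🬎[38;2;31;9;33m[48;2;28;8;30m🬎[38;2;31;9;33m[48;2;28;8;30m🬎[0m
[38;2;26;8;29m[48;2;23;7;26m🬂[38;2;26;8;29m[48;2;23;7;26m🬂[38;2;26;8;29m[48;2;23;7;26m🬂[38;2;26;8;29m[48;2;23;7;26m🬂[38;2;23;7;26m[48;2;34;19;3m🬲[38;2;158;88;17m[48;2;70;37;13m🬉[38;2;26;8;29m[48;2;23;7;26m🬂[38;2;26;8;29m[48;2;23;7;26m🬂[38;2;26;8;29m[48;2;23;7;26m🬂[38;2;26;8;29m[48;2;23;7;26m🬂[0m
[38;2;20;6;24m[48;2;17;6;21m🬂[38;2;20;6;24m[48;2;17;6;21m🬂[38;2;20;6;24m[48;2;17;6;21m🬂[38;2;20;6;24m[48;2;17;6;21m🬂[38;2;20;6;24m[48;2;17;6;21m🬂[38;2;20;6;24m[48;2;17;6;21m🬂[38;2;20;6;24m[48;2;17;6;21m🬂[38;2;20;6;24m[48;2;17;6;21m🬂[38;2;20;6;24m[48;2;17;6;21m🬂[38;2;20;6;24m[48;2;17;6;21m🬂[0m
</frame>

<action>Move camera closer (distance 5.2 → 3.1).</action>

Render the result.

<frame>
[38;2;45;12;44m[48;2;41;11;41m🬂[38;2;45;12;44m[48;2;41;11;41m🬂[38;2;45;12;44m[48;2;41;11;41m🬂[38;2;45;12;44m[48;2;41;11;41m🬂[38;2;45;12;44m[48;2;38;21;3m🬂[38;2;45;12;44m[48;2;104;58;11m🬂[38;2;153;85;17m[48;2;43;11;42m🬓[38;2;45;12;44m[48;2;41;11;41m🬂[38;2;45;12;44m[48;2;41;11;41m🬂[38;2;45;12;44m[48;2;41;11;41m🬂[0m
[38;2;37;10;38m[48;2;34;9;35m🬎[38;2;37;10;38m[48;2;34;9;35m🬎[38;2;37;10;38m[48;2;34;9;35m🬎[38;2;37;10;38m[48;2;34;9;35m🬎[38;2;34;19;3m[48;2;39;21;4m🬲[38;2;86;48;9m[48;2;126;70;14m▌[38;2;157;87;17m[48;2;36;9;37m▌[38;2;37;10;38m[48;2;34;9;35m🬎[38;2;37;10;38m[48;2;34;9;35m🬎[38;2;37;10;38m[48;2;34;9;35m🬎[0m
[38;2;31;9;33m[48;2;28;8;30m🬎[38;2;31;9;33m[48;2;28;8;30m🬎[38;2;31;9;33m[48;2;28;8;30m🬎[38;2;31;9;33m[48;2;28;8;30m🬎[38;2;34;19;3m[48;2;29;8;31m🬨[38;2;86;48;9m[48;2;130;72;14m▌[38;2;159;88;17m[48;2;29;8;31m🬀[38;2;31;9;33m[48;2;28;8;30m🬎[38;2;31;9;33m[48;2;28;8;30m🬎[38;2;31;9;33m[48;2;28;8;30m🬎[0m
[38;2;26;8;29m[48;2;23;7;26m🬂[38;2;26;8;29m[48;2;23;7;26m🬂[38;2;26;8;29m[48;2;23;7;26m🬂[38;2;26;8;29m[48;2;23;7;26m🬂[38;2;24;7;27m[48;2;34;19;3m▌[38;2;86;48;9m[48;2;135;75;15m▌[38;2;26;8;29m[48;2;23;7;26m🬂[38;2;26;8;29m[48;2;23;7;26m🬂[38;2;26;8;29m[48;2;23;7;26m🬂[38;2;26;8;29m[48;2;23;7;26m🬂[0m
[38;2;20;6;24m[48;2;17;6;21m🬂[38;2;20;6;24m[48;2;17;6;21m🬂[38;2;20;6;24m[48;2;17;6;21m🬂[38;2;20;6;24m[48;2;17;6;21m🬂[38;2;34;19;3m[48;2;17;6;22m🬉[38;2;113;63;12m[48;2;16;6;21m🬎[38;2;20;6;24m[48;2;17;6;21m🬂[38;2;20;6;24m[48;2;17;6;21m🬂[38;2;20;6;24m[48;2;17;6;21m🬂[38;2;20;6;24m[48;2;17;6;21m🬂[0m
</frame>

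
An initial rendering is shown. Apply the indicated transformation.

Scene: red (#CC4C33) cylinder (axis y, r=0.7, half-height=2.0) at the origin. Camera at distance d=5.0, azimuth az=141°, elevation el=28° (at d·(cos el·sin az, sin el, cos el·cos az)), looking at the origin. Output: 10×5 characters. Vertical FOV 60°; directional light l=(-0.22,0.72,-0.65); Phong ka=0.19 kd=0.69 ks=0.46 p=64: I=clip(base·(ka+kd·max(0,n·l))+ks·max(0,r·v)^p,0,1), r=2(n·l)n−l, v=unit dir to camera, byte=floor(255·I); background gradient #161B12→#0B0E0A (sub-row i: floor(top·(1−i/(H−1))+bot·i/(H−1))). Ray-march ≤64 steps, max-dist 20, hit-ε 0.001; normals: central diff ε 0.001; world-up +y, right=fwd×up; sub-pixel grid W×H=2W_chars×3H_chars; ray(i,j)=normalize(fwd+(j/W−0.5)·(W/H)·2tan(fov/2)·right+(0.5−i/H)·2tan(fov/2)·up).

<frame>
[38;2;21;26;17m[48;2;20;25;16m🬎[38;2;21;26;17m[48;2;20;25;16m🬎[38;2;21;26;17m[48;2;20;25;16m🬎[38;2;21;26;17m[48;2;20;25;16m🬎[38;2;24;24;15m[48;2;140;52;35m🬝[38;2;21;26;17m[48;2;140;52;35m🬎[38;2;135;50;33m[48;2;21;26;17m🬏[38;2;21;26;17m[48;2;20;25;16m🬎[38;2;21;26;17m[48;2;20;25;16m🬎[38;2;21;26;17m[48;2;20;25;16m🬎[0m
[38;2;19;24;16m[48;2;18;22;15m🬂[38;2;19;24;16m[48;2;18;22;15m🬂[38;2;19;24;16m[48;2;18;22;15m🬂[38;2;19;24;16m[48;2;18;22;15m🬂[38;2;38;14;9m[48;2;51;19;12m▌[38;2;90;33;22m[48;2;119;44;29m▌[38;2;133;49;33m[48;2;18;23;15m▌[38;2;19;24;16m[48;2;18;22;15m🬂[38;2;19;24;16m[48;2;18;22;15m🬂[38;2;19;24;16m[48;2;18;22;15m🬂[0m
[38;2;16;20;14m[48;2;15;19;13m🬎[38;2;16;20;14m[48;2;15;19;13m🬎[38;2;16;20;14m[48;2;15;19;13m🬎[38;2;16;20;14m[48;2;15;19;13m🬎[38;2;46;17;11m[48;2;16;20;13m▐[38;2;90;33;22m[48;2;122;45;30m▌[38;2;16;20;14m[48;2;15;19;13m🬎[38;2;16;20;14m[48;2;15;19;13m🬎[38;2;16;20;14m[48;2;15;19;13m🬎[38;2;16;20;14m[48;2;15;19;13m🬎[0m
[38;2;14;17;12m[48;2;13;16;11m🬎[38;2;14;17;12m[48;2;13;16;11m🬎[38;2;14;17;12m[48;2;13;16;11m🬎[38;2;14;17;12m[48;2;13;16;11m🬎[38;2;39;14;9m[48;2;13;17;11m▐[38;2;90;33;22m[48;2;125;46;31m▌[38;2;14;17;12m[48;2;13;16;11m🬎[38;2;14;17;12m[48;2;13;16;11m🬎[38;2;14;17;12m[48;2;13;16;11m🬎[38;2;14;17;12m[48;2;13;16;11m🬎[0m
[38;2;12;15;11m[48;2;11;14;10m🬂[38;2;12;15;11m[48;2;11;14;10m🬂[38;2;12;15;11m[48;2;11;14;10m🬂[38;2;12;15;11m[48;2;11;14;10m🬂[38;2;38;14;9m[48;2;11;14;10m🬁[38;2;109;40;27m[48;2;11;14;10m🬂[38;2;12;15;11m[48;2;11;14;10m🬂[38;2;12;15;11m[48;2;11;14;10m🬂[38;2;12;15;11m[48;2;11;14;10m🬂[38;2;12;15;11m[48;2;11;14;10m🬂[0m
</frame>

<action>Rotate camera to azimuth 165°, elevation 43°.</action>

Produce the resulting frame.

<frame>
[38;2;21;26;17m[48;2;20;25;16m🬎[38;2;21;26;17m[48;2;20;25;16m🬎[38;2;21;26;17m[48;2;20;25;16m🬎[38;2;21;26;17m[48;2;20;25;16m🬎[38;2;21;26;17m[48;2;140;52;35m🬎[38;2;21;26;17m[48;2;140;52;35m🬎[38;2;140;52;35m[48;2;21;26;17m🬏[38;2;21;26;17m[48;2;20;25;16m🬎[38;2;21;26;17m[48;2;20;25;16m🬎[38;2;21;26;17m[48;2;20;25;16m🬎[0m
[38;2;19;24;16m[48;2;18;22;15m🬂[38;2;19;24;16m[48;2;18;22;15m🬂[38;2;19;24;16m[48;2;18;22;15m🬂[38;2;19;24;16m[48;2;18;22;15m🬂[38;2;116;43;29m[48;2;43;16;10m🬨[38;2;136;50;34m[48;2;119;44;29m🬨[38;2;132;49;32m[48;2;18;23;15m▌[38;2;19;24;16m[48;2;18;22;15m🬂[38;2;19;24;16m[48;2;18;22;15m🬂[38;2;19;24;16m[48;2;18;22;15m🬂[0m
[38;2;16;20;14m[48;2;15;19;13m🬎[38;2;16;20;14m[48;2;15;19;13m🬎[38;2;16;20;14m[48;2;15;19;13m🬎[38;2;16;20;14m[48;2;15;19;13m🬎[38;2;87;32;21m[48;2;23;17;12m▐[38;2;119;44;29m[48;2;134;49;33m▌[38;2;120;44;30m[48;2;15;19;13m🬀[38;2;16;20;14m[48;2;15;19;13m🬎[38;2;16;20;14m[48;2;15;19;13m🬎[38;2;16;20;14m[48;2;15;19;13m🬎[0m
[38;2;14;17;12m[48;2;13;16;11m🬎[38;2;14;17;12m[48;2;13;16;11m🬎[38;2;14;17;12m[48;2;13;16;11m🬎[38;2;14;17;12m[48;2;13;16;11m🬎[38;2;74;27;18m[48;2;13;17;11m▐[38;2;119;44;29m[48;2;134;50;33m▌[38;2;14;17;12m[48;2;13;16;11m🬎[38;2;14;17;12m[48;2;13;16;11m🬎[38;2;14;17;12m[48;2;13;16;11m🬎[38;2;14;17;12m[48;2;13;16;11m🬎[0m
[38;2;12;15;11m[48;2;11;14;10m🬂[38;2;12;15;11m[48;2;11;14;10m🬂[38;2;12;15;11m[48;2;11;14;10m🬂[38;2;12;15;11m[48;2;11;14;10m🬂[38;2;12;15;11m[48;2;11;14;10m🬂[38;2;12;15;11m[48;2;11;14;10m🬂[38;2;12;15;11m[48;2;11;14;10m🬂[38;2;12;15;11m[48;2;11;14;10m🬂[38;2;12;15;11m[48;2;11;14;10m🬂[38;2;12;15;11m[48;2;11;14;10m🬂[0m
</frame>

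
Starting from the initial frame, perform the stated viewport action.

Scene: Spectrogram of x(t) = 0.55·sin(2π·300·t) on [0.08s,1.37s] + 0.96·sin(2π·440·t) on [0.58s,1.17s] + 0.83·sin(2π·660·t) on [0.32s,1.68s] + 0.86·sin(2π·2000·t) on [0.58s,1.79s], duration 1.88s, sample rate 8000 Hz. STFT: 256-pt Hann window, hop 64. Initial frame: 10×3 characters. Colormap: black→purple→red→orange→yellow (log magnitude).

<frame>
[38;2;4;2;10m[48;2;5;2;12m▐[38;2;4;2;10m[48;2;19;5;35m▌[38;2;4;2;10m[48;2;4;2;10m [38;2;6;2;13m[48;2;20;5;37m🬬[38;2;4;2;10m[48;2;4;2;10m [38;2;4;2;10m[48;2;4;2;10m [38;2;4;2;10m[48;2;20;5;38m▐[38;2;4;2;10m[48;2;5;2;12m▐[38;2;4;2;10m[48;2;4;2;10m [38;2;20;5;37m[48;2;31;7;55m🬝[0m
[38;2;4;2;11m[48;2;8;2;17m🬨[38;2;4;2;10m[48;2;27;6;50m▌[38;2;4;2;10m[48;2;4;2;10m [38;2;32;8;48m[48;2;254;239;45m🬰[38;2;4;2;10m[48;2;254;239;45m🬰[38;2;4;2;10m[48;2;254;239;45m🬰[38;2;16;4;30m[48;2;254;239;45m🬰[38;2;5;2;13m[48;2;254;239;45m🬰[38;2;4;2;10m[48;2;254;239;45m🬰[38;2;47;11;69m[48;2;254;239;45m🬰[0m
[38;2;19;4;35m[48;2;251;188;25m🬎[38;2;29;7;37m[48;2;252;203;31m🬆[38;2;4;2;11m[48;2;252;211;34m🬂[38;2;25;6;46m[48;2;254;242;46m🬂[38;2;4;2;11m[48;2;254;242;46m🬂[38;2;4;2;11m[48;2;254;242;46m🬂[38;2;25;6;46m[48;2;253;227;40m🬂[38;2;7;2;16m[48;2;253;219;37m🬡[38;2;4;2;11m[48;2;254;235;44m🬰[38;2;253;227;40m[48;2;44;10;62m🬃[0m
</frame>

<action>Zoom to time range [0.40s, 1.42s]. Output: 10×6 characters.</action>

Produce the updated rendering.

<frame>
[38;2;4;2;10m[48;2;4;2;10m [38;2;4;2;10m[48;2;8;2;16m🬕[38;2;4;2;10m[48;2;4;2;10m [38;2;4;2;10m[48;2;4;2;10m [38;2;4;2;10m[48;2;4;2;10m [38;2;4;2;10m[48;2;4;2;10m [38;2;4;2;10m[48;2;4;2;10m [38;2;4;2;10m[48;2;20;5;36m▌[38;2;4;2;10m[48;2;4;2;10m [38;2;4;2;10m[48;2;5;2;12m▌[0m
[38;2;4;2;10m[48;2;4;2;10m [38;2;5;2;13m[48;2;17;4;32m🬕[38;2;4;2;10m[48;2;4;2;10m [38;2;4;2;10m[48;2;4;2;10m [38;2;4;2;10m[48;2;4;2;10m [38;2;4;2;10m[48;2;4;2;10m [38;2;4;2;10m[48;2;4;2;10m [38;2;4;2;10m[48;2;21;5;39m▌[38;2;4;2;10m[48;2;4;2;10m [38;2;4;2;10m[48;2;5;2;12m▌[0m
[38;2;4;2;10m[48;2;4;2;10m [38;2;17;4;33m[48;2;254;239;45m🬝[38;2;4;2;10m[48;2;254;239;45m🬎[38;2;4;2;10m[48;2;254;239;45m🬎[38;2;4;2;10m[48;2;254;239;45m🬎[38;2;4;2;10m[48;2;254;239;45m🬎[38;2;4;2;10m[48;2;254;239;45m🬎[38;2;13;3;26m[48;2;254;239;45m🬎[38;2;4;2;10m[48;2;254;239;45m🬎[38;2;5;2;11m[48;2;254;239;45m🬎[0m
[38;2;4;2;10m[48;2;4;2;10m [38;2;26;6;39m[48;2;251;180;21m🬺[38;2;251;176;19m[48;2;4;2;10m🬂[38;2;251;176;19m[48;2;4;2;10m🬂[38;2;251;176;19m[48;2;4;2;10m🬂[38;2;251;176;19m[48;2;4;2;10m🬂[38;2;251;176;19m[48;2;4;2;10m🬂[38;2;251;177;19m[48;2;18;4;33m🬂[38;2;251;176;19m[48;2;4;2;10m🬂[38;2;251;176;19m[48;2;6;2;14m🬂[0m
[38;2;4;2;10m[48;2;251;188;24m🬎[38;2;24;6;44m[48;2;251;190;25m🬎[38;2;4;2;10m[48;2;251;188;24m🬎[38;2;4;2;10m[48;2;251;188;24m🬎[38;2;4;2;10m[48;2;251;188;24m🬎[38;2;4;2;10m[48;2;251;188;24m🬎[38;2;4;2;10m[48;2;251;188;24m🬎[38;2;23;6;42m[48;2;251;190;25m🬎[38;2;4;2;10m[48;2;251;188;24m🬎[38;2;8;2;17m[48;2;251;188;24m🬎[0m
[38;2;252;211;34m[48;2;29;7;52m🬎[38;2;253;227;40m[48;2;61;15;69m🬎[38;2;254;242;46m[48;2;29;7;52m🬎[38;2;254;242;46m[48;2;29;7;52m🬎[38;2;254;242;46m[48;2;29;7;52m🬎[38;2;254;242;46m[48;2;29;7;52m🬎[38;2;254;242;46m[48;2;29;7;52m🬎[38;2;254;242;46m[48;2;51;12;70m🬎[38;2;252;211;34m[48;2;29;7;52m🬎[38;2;252;211;34m[48;2;92;23;67m🬎[0m
</frame>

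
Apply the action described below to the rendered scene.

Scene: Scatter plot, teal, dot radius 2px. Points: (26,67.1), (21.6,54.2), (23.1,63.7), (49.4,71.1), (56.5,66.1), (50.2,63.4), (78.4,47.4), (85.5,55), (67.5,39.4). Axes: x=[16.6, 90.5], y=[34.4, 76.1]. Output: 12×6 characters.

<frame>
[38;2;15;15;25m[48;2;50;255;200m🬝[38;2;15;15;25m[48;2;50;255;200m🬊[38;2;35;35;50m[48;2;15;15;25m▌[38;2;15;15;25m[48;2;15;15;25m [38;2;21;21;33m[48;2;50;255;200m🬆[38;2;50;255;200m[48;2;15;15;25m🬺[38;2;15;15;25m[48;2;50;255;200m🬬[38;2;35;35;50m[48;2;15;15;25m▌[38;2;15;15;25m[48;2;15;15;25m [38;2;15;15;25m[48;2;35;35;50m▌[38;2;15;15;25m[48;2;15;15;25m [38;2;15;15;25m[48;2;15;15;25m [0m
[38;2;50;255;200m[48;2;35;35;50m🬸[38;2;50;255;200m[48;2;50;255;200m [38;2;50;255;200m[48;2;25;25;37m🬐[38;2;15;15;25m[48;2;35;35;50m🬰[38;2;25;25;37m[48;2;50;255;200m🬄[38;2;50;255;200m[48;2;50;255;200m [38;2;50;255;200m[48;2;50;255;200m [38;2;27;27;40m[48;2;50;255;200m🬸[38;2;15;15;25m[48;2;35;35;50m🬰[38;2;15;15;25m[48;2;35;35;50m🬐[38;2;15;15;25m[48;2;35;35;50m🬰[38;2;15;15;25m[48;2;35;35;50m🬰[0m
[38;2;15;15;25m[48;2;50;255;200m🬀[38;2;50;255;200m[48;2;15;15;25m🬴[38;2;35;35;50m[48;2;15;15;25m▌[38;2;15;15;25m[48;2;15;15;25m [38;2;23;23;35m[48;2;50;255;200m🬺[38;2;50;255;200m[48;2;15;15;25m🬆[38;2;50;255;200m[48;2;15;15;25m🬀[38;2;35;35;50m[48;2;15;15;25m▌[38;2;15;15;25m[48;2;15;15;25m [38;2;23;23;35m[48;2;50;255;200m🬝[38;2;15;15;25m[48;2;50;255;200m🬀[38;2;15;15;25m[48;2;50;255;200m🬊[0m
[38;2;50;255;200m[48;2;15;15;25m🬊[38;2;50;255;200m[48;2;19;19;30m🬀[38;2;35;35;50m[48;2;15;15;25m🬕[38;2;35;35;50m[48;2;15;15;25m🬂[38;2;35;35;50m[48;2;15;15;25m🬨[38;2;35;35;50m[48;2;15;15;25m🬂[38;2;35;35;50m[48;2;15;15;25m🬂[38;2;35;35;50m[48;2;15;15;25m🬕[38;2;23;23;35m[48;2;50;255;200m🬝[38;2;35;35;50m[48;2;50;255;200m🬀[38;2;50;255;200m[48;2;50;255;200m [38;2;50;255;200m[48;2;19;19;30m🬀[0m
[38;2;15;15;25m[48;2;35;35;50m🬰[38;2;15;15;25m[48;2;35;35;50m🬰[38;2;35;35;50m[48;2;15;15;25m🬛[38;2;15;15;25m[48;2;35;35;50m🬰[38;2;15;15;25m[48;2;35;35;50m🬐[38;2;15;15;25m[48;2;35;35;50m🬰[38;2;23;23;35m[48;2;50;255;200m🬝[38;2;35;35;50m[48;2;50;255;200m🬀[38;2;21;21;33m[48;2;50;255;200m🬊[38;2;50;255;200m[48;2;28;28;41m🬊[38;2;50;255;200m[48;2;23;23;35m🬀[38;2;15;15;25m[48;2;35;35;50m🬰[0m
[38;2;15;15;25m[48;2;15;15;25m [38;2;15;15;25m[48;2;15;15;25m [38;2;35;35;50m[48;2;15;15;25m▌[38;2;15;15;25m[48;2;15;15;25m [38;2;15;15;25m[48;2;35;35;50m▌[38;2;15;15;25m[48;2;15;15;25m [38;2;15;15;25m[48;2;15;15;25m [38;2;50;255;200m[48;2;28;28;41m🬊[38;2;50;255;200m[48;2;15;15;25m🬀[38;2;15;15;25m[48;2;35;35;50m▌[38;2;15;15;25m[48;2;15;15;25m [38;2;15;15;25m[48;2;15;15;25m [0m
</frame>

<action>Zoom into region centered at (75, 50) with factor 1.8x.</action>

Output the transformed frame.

<frame>
[38;2;15;15;25m[48;2;15;15;25m [38;2;15;15;25m[48;2;15;15;25m [38;2;35;35;50m[48;2;15;15;25m▌[38;2;15;15;25m[48;2;15;15;25m [38;2;15;15;25m[48;2;35;35;50m▌[38;2;15;15;25m[48;2;15;15;25m [38;2;15;15;25m[48;2;15;15;25m [38;2;35;35;50m[48;2;15;15;25m▌[38;2;15;15;25m[48;2;50;255;200m🬝[38;2;15;15;25m[48;2;35;35;50m▌[38;2;15;15;25m[48;2;15;15;25m [38;2;15;15;25m[48;2;15;15;25m [0m
[38;2;15;15;25m[48;2;35;35;50m🬰[38;2;15;15;25m[48;2;35;35;50m🬰[38;2;35;35;50m[48;2;15;15;25m🬛[38;2;15;15;25m[48;2;35;35;50m🬰[38;2;15;15;25m[48;2;35;35;50m🬐[38;2;15;15;25m[48;2;35;35;50m🬰[38;2;15;15;25m[48;2;35;35;50m🬰[38;2;27;27;40m[48;2;50;255;200m🬴[38;2;50;255;200m[48;2;50;255;200m [38;2;50;255;200m[48;2;35;35;50m🬛[38;2;15;15;25m[48;2;35;35;50m🬰[38;2;15;15;25m[48;2;35;35;50m🬰[0m
[38;2;15;15;25m[48;2;15;15;25m [38;2;15;15;25m[48;2;15;15;25m [38;2;35;35;50m[48;2;15;15;25m▌[38;2;15;15;25m[48;2;15;15;25m [38;2;15;15;25m[48;2;35;35;50m▌[38;2;15;15;25m[48;2;15;15;25m [38;2;15;15;25m[48;2;50;255;200m🬝[38;2;35;35;50m[48;2;15;15;25m▌[38;2;15;15;25m[48;2;50;255;200m🬺[38;2;15;15;25m[48;2;35;35;50m▌[38;2;15;15;25m[48;2;15;15;25m [38;2;15;15;25m[48;2;15;15;25m [0m
[38;2;35;35;50m[48;2;15;15;25m🬂[38;2;35;35;50m[48;2;15;15;25m🬂[38;2;35;35;50m[48;2;15;15;25m🬕[38;2;35;35;50m[48;2;15;15;25m🬂[38;2;35;35;50m[48;2;15;15;25m🬨[38;2;23;23;35m[48;2;50;255;200m🬴[38;2;50;255;200m[48;2;50;255;200m [38;2;50;255;200m[48;2;25;25;37m🬛[38;2;35;35;50m[48;2;15;15;25m🬂[38;2;35;35;50m[48;2;15;15;25m🬨[38;2;35;35;50m[48;2;15;15;25m🬂[38;2;35;35;50m[48;2;15;15;25m🬂[0m
[38;2;15;15;25m[48;2;35;35;50m🬰[38;2;15;15;25m[48;2;35;35;50m🬰[38;2;35;35;50m[48;2;15;15;25m🬛[38;2;23;23;35m[48;2;50;255;200m🬝[38;2;15;15;25m[48;2;35;35;50m🬐[38;2;15;15;25m[48;2;35;35;50m🬰[38;2;23;23;35m[48;2;50;255;200m🬺[38;2;35;35;50m[48;2;15;15;25m🬛[38;2;15;15;25m[48;2;35;35;50m🬰[38;2;15;15;25m[48;2;35;35;50m🬐[38;2;15;15;25m[48;2;35;35;50m🬰[38;2;15;15;25m[48;2;35;35;50m🬰[0m
[38;2;15;15;25m[48;2;15;15;25m [38;2;15;15;25m[48;2;15;15;25m [38;2;27;27;40m[48;2;50;255;200m🬴[38;2;50;255;200m[48;2;50;255;200m [38;2;50;255;200m[48;2;35;35;50m🬛[38;2;15;15;25m[48;2;15;15;25m [38;2;15;15;25m[48;2;15;15;25m [38;2;35;35;50m[48;2;15;15;25m▌[38;2;15;15;25m[48;2;15;15;25m [38;2;15;15;25m[48;2;35;35;50m▌[38;2;15;15;25m[48;2;15;15;25m [38;2;15;15;25m[48;2;15;15;25m [0m
</frame>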